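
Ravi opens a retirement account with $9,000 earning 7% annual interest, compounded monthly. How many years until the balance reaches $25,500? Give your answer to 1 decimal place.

We need (1 + 0.00583333)^(12t) = 2.8333, so 12t = ln 2.8333 / ln 1.005833 ≈ 179.0552.
t ≈ 179.0552/12 = 14.9213 years.

14.9 years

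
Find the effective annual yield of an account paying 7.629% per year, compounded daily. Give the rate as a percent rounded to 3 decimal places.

7.927%

One year is 365 periods at 0.000209014 each: (1 + 0.000209014)^365 ≈ 1.079267.
EAR = 1.079267 − 1 ≈ 7.92669%.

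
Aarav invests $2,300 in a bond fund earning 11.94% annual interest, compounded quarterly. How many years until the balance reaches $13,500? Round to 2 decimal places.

We need (1 + 0.02985)^(4t) = 5.8696, so 4t = ln 5.8696 / ln 1.02985 ≈ 60.1697.
t ≈ 60.1697/4 = 15.0424 years.

15.04 years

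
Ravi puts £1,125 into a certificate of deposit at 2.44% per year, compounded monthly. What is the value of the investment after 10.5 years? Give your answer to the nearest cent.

Periodic rate = 2.44%/12 = 0.00203333; periods = 12·10.5 = 126.
A = 1,125·(1 + 0.0244/12)^126 ≈ 1,125·1.291675073 ≈ 1,453.1345.

£1,453.13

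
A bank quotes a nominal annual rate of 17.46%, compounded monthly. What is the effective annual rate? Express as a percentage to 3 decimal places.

EAR = (1 + 17.46%/12)^12 − 1 = (1 + 0.01455)^12 − 1.
(1 + 0.01455)^12 ≈ 1.189273, so EAR ≈ 18.92727%.

18.927%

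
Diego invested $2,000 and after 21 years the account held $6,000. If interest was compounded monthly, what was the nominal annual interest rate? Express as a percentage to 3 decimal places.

The 252-period growth factor is 6,000/2,000 = 3.
r/12 = 3^(1/252) − 1 ≈ 0.00436909, so r ≈ 12·0.00436909 = 5.24291%.

5.243%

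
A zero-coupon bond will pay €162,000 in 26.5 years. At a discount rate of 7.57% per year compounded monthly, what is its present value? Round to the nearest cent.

Growth factor = (1 + 0.0757/12)^318 ≈ 7.38720218823.
P = 162,000/7.38720218823 ≈ 21,929.8181.

€21,929.82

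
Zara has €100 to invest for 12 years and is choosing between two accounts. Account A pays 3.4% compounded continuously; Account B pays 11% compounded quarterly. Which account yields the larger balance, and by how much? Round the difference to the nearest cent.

Account B, by €217.35

A: e^(0.034·12) = e^0.408 ≈ 1.50380716, so 100 × 1.50380716 ≈ 150.3807.
B: (1 + 0.0275)^48 ≈ 3.67728988, so 100 × 3.67728988 ≈ 367.7290.
Difference ≈ 217.3483 in favor of B.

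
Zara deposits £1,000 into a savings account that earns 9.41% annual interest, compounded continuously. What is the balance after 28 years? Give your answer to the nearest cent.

£13,940.52

A = P·e^(rt) = 1,000·e^(0.0941·28) = 1,000·e^2.6348.
e^2.6348 ≈ 13.94052408, so A ≈ 13,940.5241.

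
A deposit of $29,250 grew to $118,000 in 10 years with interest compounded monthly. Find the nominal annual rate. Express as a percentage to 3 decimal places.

(1 + r/12)^120 = 118,000/29,250 = 4.03419.
1 + r/12 = 4.03419^(1/120) ≈ 1.011691, so r/12 ≈ 0.0116912.
r ≈ 12·0.0116912 = 14.02943%.

14.029%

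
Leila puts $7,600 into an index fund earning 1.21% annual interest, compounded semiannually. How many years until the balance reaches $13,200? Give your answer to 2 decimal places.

45.76 years

We need (1 + 0.00605)^(2t) = 1.7368, so 2t = ln 1.7368 / ln 1.00605 ≈ 91.5268.
t ≈ 91.5268/2 = 45.7634 years.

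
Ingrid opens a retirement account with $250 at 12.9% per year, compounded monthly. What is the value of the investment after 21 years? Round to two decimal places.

Periodic rate = 12.9%/12 = 0.01075; periods = 12·21 = 252.
A = 250·(1 + 0.01075)^252 ≈ 250·14.79874891 ≈ 3,699.6872.

$3,699.69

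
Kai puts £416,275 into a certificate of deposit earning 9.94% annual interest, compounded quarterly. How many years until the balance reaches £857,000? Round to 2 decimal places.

7.35 years

We need (1 + 0.02485)^(4t) = 2.0587, so 4t = ln 2.0587 / ln 1.02485 ≈ 29.4176.
t ≈ 29.4176/4 = 7.3544 years.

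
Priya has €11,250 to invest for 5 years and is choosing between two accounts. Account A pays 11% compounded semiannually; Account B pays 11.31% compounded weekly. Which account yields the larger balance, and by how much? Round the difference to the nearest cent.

A: (1 + 0.055)^10 ≈ 1.7081444584, so 11,250 × 1.7081444584 ≈ 19,216.6252.
B: (1 + 0.002175)^260 ≈ 1.7592470571, so 11,250 × 1.7592470571 ≈ 19,791.5294.
Difference ≈ 574.9042 in favor of B.

Account B, by €574.90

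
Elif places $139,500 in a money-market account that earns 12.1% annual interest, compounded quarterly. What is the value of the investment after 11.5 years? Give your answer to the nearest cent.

$549,458.47

Periodic rate = 12.1%/4 = 0.03025; periods = 4·11.5 = 46.
A = 139,500·(1 + 0.03025)^46 ≈ 139,500·3.93877041382 ≈ 549,458.4727.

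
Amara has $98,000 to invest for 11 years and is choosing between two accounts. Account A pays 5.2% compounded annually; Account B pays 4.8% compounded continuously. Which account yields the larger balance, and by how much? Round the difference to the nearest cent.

Account A growth factor: (1 + 0.052)^11 ≈ 1.7465182898; balance ≈ 171,158.7924.
Account B growth factor: e^(0.048·11) = e^0.528 ≈ 1.6955378396; balance ≈ 166,162.7083.
Account A is larger by 4,996.0841.

Account A, by $4,996.08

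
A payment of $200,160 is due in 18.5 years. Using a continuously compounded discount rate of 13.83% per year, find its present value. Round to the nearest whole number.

$15,496

P = A·e^(−rt) = 200,160·e^(−2.55855).
e^(−2.55855) ≈ 0.0774169136228, so P ≈ 15,495.7694.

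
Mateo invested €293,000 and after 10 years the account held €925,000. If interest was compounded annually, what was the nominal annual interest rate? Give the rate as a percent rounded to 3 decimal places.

12.183%

(1 + r)^10 = 925,000/293,000 = 3.157.
1 + r = 3.157^(1/10) ≈ 1.121831, so r ≈ 0.121831.
r ≈ 12.18309%.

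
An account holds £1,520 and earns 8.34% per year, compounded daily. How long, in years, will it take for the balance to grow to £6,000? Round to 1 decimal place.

16.5 years

(1 + 0.000228493)^(365t) = 6,000/1,520 = 3.9474.
365t·ln(1 + 0.000228493) = ln(3.9474); 365t = 1.373/0.000228467 ≈ 6009.8344.
t ≈ 16.4653 years.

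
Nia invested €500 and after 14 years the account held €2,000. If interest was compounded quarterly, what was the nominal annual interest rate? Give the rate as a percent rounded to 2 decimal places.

(1 + r/4)^56 = 2,000/500 = 4.
1 + r/4 = 4^(1/56) ≈ 1.025064, so r/4 ≈ 0.0250642.
r ≈ 4·0.0250642 = 10.02568%.

10.03%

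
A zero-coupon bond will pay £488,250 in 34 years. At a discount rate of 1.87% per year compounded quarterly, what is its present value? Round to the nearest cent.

Periodic rate = 1.87%/4 = 0.004675; 136 periods.
P = 488,250/(1 + 0.004675)^136 ≈ 488,250/1.88573644811 ≈ 258,917.4115.

£258,917.41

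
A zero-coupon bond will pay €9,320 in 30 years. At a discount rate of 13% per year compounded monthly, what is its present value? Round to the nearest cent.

€192.65

Growth factor = (1 + 0.13/12)^360 ≈ 48.37708932.
P = 9,320/48.37708932 ≈ 192.6532.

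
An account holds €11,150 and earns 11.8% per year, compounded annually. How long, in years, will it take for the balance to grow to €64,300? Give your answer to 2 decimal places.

15.71 years

(1 + 0.118)^t = 64,300/11,150 = 5.7668.
t·ln(1 + 0.118) = ln(5.7668); t = 1.7521/0.111541 ≈ 15.7083.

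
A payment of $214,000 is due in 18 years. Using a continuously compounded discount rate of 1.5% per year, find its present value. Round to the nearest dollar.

P = A·e^(−rt) = 214,000·e^(−0.27).
e^(−0.27) ≈ 0.763379494337, so P ≈ 163,363.2118.

$163,363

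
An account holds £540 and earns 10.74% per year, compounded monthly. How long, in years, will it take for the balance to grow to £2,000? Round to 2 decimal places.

12.25 years

(1 + 0.00895)^(12t) = 2,000/540 = 3.7037.
12t·ln(1 + 0.00895) = ln(3.7037); 12t = 1.3093/0.00891019 ≈ 146.9479.
t ≈ 12.2457 years.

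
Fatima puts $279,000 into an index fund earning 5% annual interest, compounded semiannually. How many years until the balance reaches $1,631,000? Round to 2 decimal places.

35.75 years

(1 + 0.025)^(2t) = 1,631,000/279,000 = 5.8459.
2t·ln(1 + 0.025) = ln(5.8459); 2t = 1.7657/0.0246926 ≈ 71.5087.
t ≈ 35.7544 years.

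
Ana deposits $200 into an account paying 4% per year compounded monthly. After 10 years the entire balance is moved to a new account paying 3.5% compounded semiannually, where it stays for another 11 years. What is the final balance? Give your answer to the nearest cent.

$436.73

Phase 1: 200·(1 + 0.04/12)^120 ≈ 298.1665.
Phase 2: 298.1665·(1 + 0.0175)^22 ≈ 436.7331.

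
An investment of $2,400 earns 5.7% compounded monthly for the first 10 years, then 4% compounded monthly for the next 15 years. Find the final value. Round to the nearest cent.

$7,714.65

Phase 1: 2,400·(1 + 0.00475)^120 ≈ 4,238.1178.
Phase 2: 4,238.1178·(1 + 0.04/12)^180 ≈ 7,714.6528.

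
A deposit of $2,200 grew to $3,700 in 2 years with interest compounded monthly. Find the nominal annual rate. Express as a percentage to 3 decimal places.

(1 + r/12)^24 = 3,700/2,200 = 1.68182.
1 + r/12 = 1.68182^(1/24) ≈ 1.021898, so r/12 ≈ 0.0218978.
r ≈ 12·0.0218978 = 26.27735%.

26.277%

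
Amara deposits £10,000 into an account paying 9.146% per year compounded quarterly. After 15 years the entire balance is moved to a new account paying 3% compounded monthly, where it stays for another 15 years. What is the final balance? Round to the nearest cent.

£60,853.80

Phase 1: 10,000·(1 + 0.022865)^60 ≈ 38,823.8947.
Phase 2: 38,823.8947·(1 + 0.0025)^180 ≈ 60,853.8042.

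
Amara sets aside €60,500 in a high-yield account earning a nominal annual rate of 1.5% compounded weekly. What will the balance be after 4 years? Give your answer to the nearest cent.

Growth factor = (1 + 0.015/52)^208 ≈ 1.0618273594.
A ≈ 60,500 × 1.0618273594 ≈ 64,240.5552.

€64,240.56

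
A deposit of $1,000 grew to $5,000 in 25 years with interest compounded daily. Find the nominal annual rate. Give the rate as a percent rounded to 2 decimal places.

The 9125-period growth factor is 5,000/1,000 = 5.
r/365 = 5^(1/9125) − 1 ≈ 0.000176392, so r ≈ 365·0.000176392 = 6.43832%.

6.44%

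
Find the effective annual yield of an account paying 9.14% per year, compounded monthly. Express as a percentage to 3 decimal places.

One year is 12 periods at 0.00761667 each: (1 + 0.00761667)^12 ≈ 1.095328.
EAR = 1.095328 − 1 ≈ 9.53278%.

9.533%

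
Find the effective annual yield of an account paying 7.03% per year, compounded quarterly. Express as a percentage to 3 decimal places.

EAR = (1 + 7.03%/4)^4 − 1 = (1 + 0.017575)^4 − 1.
(1 + 0.017575)^4 ≈ 1.072175, so EAR ≈ 7.21751%.

7.218%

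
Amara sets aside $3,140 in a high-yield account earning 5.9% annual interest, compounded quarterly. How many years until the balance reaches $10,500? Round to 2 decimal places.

20.61 years

(1 + 0.01475)^(4t) = 10,500/3,140 = 3.3439.
4t·ln(1 + 0.01475) = ln(3.3439); 4t = 1.2072/0.0146423 ≈ 82.4429.
t ≈ 20.6107 years.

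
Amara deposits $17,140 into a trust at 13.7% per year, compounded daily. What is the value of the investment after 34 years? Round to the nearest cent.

$1,805,406.33

Growth factor = (1 + 0.137/365)^12410 ≈ 105.3329247628.
A ≈ 17,140 × 105.3329247628 ≈ 1,805,406.3304.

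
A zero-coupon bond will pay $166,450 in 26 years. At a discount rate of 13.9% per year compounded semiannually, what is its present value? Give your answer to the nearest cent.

$5,056.88

Periodic rate = 13.9%/2 = 0.0695; 52 periods.
P = 166,450/(1 + 0.0695)^52 ≈ 166,450/32.9155429432 ≈ 5,056.8815.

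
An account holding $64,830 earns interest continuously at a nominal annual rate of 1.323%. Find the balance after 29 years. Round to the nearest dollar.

A = P·e^(rt) = 64,830·e^(0.01323·29) = 64,830·e^0.38367.
e^0.38367 ≈ 1.4676610336, so A ≈ 95,148.4648.

$95,148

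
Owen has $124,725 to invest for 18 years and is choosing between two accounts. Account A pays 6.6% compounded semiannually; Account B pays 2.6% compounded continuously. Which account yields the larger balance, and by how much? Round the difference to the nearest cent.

A: (1 + 0.033)^36 ≈ 3.21818921231, so 124,725 × 3.21818921231 ≈ 401,388.6495.
B: e^(0.026·18) = e^0.468 ≈ 1.59679740269, so 124,725 × 1.59679740269 ≈ 199,160.5561.
Difference ≈ 202,228.0935 in favor of A.

Account A, by $202,228.09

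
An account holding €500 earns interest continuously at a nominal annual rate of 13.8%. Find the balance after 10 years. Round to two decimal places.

A = P·e^(rt) = 500·e^(0.138·10) = 500·e^1.38.
e^1.38 ≈ 3.974901627, so A ≈ 1,987.4508.

€1,987.45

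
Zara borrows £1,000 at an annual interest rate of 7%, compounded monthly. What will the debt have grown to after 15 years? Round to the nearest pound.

Growth factor = (1 + 0.07/12)^180 ≈ 2.848946731.
A ≈ 1,000 × 2.848946731 ≈ 2,848.9467.

£2,849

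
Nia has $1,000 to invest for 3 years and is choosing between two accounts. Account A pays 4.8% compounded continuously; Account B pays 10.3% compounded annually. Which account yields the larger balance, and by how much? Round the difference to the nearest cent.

Account B, by $187.04

Account A growth factor: e^(0.048·3) = e^0.144 ≈ 1.154884109; balance ≈ 1,154.8841.
Account B growth factor: (1 + 0.103)^3 ≈ 1.341919727; balance ≈ 1,341.9197.
Account B is larger by 187.0356.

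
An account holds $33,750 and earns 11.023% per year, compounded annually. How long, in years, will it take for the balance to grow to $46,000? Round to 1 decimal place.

(1 + 0.11023)^t = 46,000/33,750 = 1.363.
t·ln(1 + 0.11023) = ln(1.363); t = 0.30966/0.104567 ≈ 2.9614.

3.0 years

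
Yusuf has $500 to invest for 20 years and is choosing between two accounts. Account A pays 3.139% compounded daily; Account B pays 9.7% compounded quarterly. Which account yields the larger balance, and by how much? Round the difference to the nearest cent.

Account B, by $2,463.04

Account A growth factor: (1 + 0.000086)^7300 ≈ 1.8734338; balance ≈ 936.7169.
Account B growth factor: (1 + 0.02425)^80 ≈ 6.799513025; balance ≈ 3,399.7565.
Account B is larger by 2,463.0396.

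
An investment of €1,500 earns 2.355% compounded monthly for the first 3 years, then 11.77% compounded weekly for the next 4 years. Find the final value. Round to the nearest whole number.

After 3 years at 2.355%: 1,500 × 1.073131238 ≈ 1,609.6969.
Then 4 years at 11.77%: 1,609.6969 × 1.600423023 ≈ 2,576.1959.

€2,576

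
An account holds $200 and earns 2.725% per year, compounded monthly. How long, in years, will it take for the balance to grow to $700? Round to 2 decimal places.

46.03 years

We need (1 + 0.00227083)^(12t) = 3.5, so 12t = ln 3.5 / ln 1.002271 ≈ 552.3016.
t ≈ 552.3016/12 = 46.0251 years.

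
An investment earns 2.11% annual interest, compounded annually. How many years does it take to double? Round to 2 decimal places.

33.20 years

(1 + 0.0211)^t = 2.
t = ln 2 / ln(1 + 0.0211) ≈ 0.69315/0.0208805 ≈ 33.1959.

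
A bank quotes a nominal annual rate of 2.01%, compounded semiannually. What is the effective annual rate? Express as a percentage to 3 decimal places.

2.020%

EAR = (1 + 2.01%/2)^2 − 1 = (1 + 0.01005)^2 − 1.
(1 + 0.01005)^2 ≈ 1.020201, so EAR ≈ 2.02010%.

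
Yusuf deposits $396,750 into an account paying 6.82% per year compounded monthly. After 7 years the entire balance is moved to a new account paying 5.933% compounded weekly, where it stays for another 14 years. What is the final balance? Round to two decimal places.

$1,464,840.11

After 7 years at 6.82%: 396,750 × 1.60970109515 ≈ 638,648.9095.
Then 14 years at 5.933%: 638,648.9095 × 2.293654753014 ≈ 1,464,840.1068.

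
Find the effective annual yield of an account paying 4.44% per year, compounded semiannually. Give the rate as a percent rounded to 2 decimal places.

4.49%

One year is 2 periods at 0.0222 each: (1 + 0.0222)^2 ≈ 1.044893.
EAR = 1.044893 − 1 ≈ 4.48928%.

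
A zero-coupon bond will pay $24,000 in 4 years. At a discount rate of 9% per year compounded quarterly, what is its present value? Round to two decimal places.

$16,811.18

Periodic rate = 9%/4 = 0.0225; 16 periods.
P = 24,000/(1 + 0.0225)^16 ≈ 24,000/1.4276214575 ≈ 16,811.1791.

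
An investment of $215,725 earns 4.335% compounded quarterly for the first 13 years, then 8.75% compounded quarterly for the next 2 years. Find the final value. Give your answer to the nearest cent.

After 13 years at 4.335%: 215,725 × 1.75157984436 ≈ 377,859.5619.
Then 2 years at 8.75%: 377,859.5619 × 1.18900093113 ≈ 449,275.3710.

$449,275.37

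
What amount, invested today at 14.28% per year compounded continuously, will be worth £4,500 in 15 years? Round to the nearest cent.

P = A·e^(−rt) = 4,500·e^(−2.142).
e^(−2.142) ≈ 0.1174197685, so P ≈ 528.3890.

£528.39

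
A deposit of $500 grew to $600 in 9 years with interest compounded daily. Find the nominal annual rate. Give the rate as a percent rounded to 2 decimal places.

2.03%

(1 + r/365)^3285 = 600/500 = 1.2.
1 + r/365 = 1.2^(1/3285) ≈ 1.000056, so r/365 ≈ 0.0000555028.
r ≈ 365·0.0000555028 = 2.02585%.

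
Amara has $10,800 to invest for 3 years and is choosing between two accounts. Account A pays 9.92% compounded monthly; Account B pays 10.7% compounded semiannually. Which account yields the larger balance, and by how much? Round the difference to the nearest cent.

A: (1 + 0.0992/12)^36 ≈ 1.3449766568, so 10,800 × 1.3449766568 ≈ 14,525.7479.
B: (1 + 0.0535)^6 ≈ 1.3671218979, so 10,800 × 1.3671218979 ≈ 14,764.9165.
Difference ≈ 239.1686 in favor of B.

Account B, by $239.17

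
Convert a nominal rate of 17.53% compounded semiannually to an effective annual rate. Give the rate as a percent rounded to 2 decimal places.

18.30%

EAR = (1 + 17.53%/2)^2 − 1 = (1 + 0.08765)^2 − 1.
(1 + 0.08765)^2 ≈ 1.182983, so EAR ≈ 18.29825%.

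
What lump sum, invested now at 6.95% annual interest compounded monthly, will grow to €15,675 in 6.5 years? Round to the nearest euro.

€9,990

Growth factor = (1 + 0.0695/12)^78 ≈ 1.5690131213.
P = 15,675/1.5690131213 ≈ 9,990.3562.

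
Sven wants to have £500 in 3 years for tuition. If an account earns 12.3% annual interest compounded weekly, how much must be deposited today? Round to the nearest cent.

Periodic rate = 12.3%/52 = 0.00236538; 156 periods.
P = 500/(1 + 0.123/52)^156 ≈ 500/1.44565756 ≈ 345.8634.

£345.86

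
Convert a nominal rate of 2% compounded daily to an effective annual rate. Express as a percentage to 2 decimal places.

EAR = (1 + 2%/365)^365 − 1 = (1 + 0.0000547945)^365 − 1.
(1 + 0.0000547945)^365 ≈ 1.020201, so EAR ≈ 2.02008%.

2.02%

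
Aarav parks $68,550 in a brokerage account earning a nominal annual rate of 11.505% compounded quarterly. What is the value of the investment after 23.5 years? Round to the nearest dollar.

Periodic rate = 11.505%/4 = 0.0287625; periods = 4·23.5 = 94.
A = 68,550·(1 + 0.0287625)^94 ≈ 68,550·14.3754604682 ≈ 985,437.8151.

$985,438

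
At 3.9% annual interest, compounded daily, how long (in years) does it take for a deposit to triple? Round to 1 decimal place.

28.2 years

(1 + 0.000106849)^(365t) = 3.
365t = ln 3 / ln(1 + 0.000106849) ≈ 1.0986/0.000106844 ≈ 10282.4335.
t ≈ 28.1711.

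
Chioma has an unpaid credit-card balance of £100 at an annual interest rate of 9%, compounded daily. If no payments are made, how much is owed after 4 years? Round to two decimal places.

Periodic rate = 9%/365 = 0.000246575; periods = 365·4 = 1460.
A = 100·(1 + 0.09/365)^1460 ≈ 100·1.43326581 ≈ 143.3266.

£143.33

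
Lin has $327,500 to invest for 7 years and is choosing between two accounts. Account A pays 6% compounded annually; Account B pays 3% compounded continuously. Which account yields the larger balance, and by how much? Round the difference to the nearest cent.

A: (1 + 0.06)^7 ≈ 1.50363025899, so 327,500 × 1.50363025899 ≈ 492,438.9098.
B: e^(0.03·7) = e^0.21 ≈ 1.23367805996, so 327,500 × 1.23367805996 ≈ 404,029.5646.
Difference ≈ 88,409.3452 in favor of A.

Account A, by $88,409.35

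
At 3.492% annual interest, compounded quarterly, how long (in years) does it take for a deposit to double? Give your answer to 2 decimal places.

(1 + 0.00873)^(4t) = 2.
4t = ln 2 / ln(1 + 0.00873) ≈ 0.69315/0.00869211 ≈ 79.7444.
t ≈ 19.9361.

19.94 years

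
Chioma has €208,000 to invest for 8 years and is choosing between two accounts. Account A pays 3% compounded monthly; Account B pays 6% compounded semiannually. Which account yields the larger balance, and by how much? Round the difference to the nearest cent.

Account B, by €69,438.30

A: (1 + 0.0025)^96 ≈ 1.27086846702, so 208,000 × 1.27086846702 ≈ 264,340.6411.
B: (1 + 0.03)^16 ≈ 1.6047064391, so 208,000 × 1.6047064391 ≈ 333,778.9393.
Difference ≈ 69,438.2982 in favor of B.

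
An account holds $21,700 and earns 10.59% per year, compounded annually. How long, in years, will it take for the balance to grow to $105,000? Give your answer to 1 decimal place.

15.7 years

We need (1 + 0.1059)^t = 4.8387, so t = ln 4.8387 / ln 1.1059 ≈ 15.6632.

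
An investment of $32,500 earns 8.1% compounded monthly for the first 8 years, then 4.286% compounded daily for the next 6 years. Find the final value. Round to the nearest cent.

$80,174.68

Phase 1: 32,500·(1 + 0.00675)^96 ≈ 61,995.5669.
Phase 2: 61,995.5669·(1 + 0.04286/365)^2190 ≈ 80,174.6824.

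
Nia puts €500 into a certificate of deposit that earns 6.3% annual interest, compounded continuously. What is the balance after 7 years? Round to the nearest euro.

A = P·e^(rt) = 500·e^(0.063·7) = 500·e^0.441.
e^0.441 ≈ 1.5542607, so A ≈ 777.1304.

€777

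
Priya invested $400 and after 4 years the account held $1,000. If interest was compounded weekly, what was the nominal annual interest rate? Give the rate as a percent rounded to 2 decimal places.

The 208-period growth factor is 1,000/400 = 2.5.
r/52 = 2.5^(1/208) − 1 ≈ 0.00441496, so r ≈ 52·0.00441496 = 22.95780%.

22.96%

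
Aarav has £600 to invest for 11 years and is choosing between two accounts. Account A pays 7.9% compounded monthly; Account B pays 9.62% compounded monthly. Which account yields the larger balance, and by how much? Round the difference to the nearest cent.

Account B, by £294.78

Account A growth factor: (1 + 0.079/12)^132 ≈ 2.377743751; balance ≈ 1,426.6463.
Account B growth factor: (1 + 0.0962/12)^132 ≈ 2.869049859; balance ≈ 1,721.4299.
Account B is larger by 294.7837.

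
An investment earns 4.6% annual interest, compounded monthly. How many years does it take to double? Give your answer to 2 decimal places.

15.10 years

(1 + 0.00383333)^(12t) = 2.
12t = ln 2 / ln(1 + 0.00383333) ≈ 0.69315/0.003826 ≈ 181.1674.
t ≈ 15.0973.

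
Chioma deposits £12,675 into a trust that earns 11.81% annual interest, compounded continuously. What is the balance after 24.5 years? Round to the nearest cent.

£228,853.38

A = P·e^(rt) = 12,675·e^(0.1181·24.5) = 12,675·e^2.89345.
e^2.89345 ≈ 18.0554937256, so A ≈ 228,853.3830.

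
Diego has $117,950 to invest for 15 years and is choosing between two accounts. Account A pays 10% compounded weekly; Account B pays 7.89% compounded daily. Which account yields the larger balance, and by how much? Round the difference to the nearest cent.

Account A, by $142,704.31

A: (1 + 0.1/52)^780 ≈ 4.47523801829, so 117,950 × 4.47523801829 ≈ 527,854.3243.
B: (1 + 0.0789/365)^5475 ≈ 3.2653668121, so 117,950 × 3.2653668121 ≈ 385,150.0155.
Difference ≈ 142,704.3088 in favor of A.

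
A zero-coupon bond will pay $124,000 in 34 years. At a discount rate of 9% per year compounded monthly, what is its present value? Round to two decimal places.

Growth factor = (1 + 0.0075)^408 ≈ 21.0854252253.
P = 124,000/21.0854252253 ≈ 5,880.8394.

$5,880.84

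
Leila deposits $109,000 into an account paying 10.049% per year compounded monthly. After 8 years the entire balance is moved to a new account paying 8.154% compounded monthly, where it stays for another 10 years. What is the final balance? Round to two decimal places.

$547,062.27

After 8 years at 10.049%: 109,000 × 2.22681562657 ≈ 242,722.9033.
Then 10 years at 8.154%: 242,722.9033 × 2.25385518251 ≈ 547,062.2735.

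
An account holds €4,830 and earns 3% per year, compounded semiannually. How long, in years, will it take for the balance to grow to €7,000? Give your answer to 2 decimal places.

(1 + 0.015)^(2t) = 7,000/4,830 = 1.4493.
2t·ln(1 + 0.015) = ln(1.4493); 2t = 0.37106/0.0148886 ≈ 24.9227.
t ≈ 12.4613 years.

12.46 years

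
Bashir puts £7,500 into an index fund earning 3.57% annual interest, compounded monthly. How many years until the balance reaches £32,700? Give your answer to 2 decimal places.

We need (1 + 0.002975)^(12t) = 4.36, so 12t = ln 4.36 / ln 1.002975 ≈ 495.6845.
t ≈ 495.6845/12 = 41.3070 years.

41.31 years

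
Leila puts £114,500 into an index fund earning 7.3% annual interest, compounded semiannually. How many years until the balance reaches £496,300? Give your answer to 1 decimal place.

We need (1 + 0.0365)^(2t) = 4.3345, so 2t = ln 4.3345 / ln 1.0365 ≈ 40.9099.
t ≈ 40.9099/2 = 20.4550 years.

20.5 years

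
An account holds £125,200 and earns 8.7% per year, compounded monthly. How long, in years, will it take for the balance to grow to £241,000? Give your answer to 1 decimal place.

We need (1 + 0.00725)^(12t) = 1.9249, so 12t = ln 1.9249 / ln 1.00725 ≈ 90.6559.
t ≈ 90.6559/12 = 7.5547 years.

7.6 years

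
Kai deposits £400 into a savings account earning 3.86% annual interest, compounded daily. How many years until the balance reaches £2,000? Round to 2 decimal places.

We need (1 + 0.000105753)^(365t) = 5, so 365t = ln 5 / ln 1.000106 ≈ 15219.5829.
t ≈ 15219.5829/365 = 41.6975 years.

41.70 years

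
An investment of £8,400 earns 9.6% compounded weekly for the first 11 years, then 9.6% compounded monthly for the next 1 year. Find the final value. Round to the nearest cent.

£26,545.92

Phase 1: 8,400·(1 + 0.096/52)^572 ≈ 24,125.2289.
Phase 2: 24,125.2289·(1 + 0.008)^12 ≈ 26,545.9228.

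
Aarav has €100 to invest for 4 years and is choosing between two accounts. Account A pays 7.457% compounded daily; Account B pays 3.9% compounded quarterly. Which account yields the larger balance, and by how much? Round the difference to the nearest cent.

Account A, by €17.96

A: (1 + 0.07457/365)^1460 ≈ 1.34749799, so 100 × 1.34749799 ≈ 134.7498.
B: (1 + 0.00975)^16 ≈ 1.16794338, so 100 × 1.16794338 ≈ 116.7943.
Difference ≈ 17.9555 in favor of A.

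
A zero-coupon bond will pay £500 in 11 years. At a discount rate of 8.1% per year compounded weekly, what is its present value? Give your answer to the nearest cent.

Periodic rate = 8.1%/52 = 0.00155769; 572 periods.
P = 500/(1 + 0.081/52)^572 ≈ 500/2.43587679 ≈ 205.2649.

£205.26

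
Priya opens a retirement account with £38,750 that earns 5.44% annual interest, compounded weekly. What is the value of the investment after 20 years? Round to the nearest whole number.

Growth factor = (1 + 0.0544/52)^1040 ≈ 2.96664382592.
A ≈ 38,750 × 2.96664382592 ≈ 114,957.4483.

£114,957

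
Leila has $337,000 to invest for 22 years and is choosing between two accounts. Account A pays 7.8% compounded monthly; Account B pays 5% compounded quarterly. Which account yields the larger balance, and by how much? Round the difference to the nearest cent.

Account A growth factor: (1 + 0.0065)^264 ≈ 5.531433751294; balance ≈ 1,864,093.1742.
Account B growth factor: (1 + 0.0125)^88 ≈ 2.983752569613; balance ≈ 1,005,524.6160.
Account A is larger by 858,568.5582.

Account A, by $858,568.56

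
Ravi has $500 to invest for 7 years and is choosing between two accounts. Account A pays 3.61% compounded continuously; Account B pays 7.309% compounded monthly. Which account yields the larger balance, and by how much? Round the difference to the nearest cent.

Account A growth factor: e^(0.0361·7) = e^0.2527 ≈ 1.28749697; balance ≈ 643.7485.
Account B growth factor: (1 + 0.07309/12)^84 ≈ 1.66542138; balance ≈ 832.7107.
Account B is larger by 188.9622.

Account B, by $188.96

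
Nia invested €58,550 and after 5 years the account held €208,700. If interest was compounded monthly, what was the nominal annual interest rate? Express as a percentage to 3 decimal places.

(1 + r/12)^60 = 208,700/58,550 = 3.56447.
1 + r/12 = 3.56447^(1/60) ≈ 1.02141, so r/12 ≈ 0.0214096.
r ≈ 12·0.0214096 = 25.69149%.

25.691%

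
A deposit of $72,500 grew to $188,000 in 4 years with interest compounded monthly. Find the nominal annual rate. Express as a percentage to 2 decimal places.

The 48-period growth factor is 188,000/72,500 = 2.5931.
r/12 = 2.5931^(1/48) − 1 ≈ 0.0200495, so r ≈ 12·0.0200495 = 24.05940%.

24.06%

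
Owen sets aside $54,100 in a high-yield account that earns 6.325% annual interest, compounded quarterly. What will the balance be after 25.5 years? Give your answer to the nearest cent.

Periodic rate = 6.325%/4 = 0.0158125; periods = 4·25.5 = 102.
A = 54,100·(1 + 0.0158125)^102 ≈ 54,100·4.95430084981 ≈ 268,027.6760.

$268,027.68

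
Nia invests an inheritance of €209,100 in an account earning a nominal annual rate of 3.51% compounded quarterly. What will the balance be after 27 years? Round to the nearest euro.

Growth factor = (1 + 0.008775)^108 ≈ 2.5691269468.
A ≈ 209,100 × 2.5691269468 ≈ 537,204.4446.

€537,204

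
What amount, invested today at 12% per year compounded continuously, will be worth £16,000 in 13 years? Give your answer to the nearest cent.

P = A·e^(−rt) = 16,000·e^(−1.56).
e^(−1.56) ≈ 0.2101360712, so P ≈ 3,362.1771.

£3,362.18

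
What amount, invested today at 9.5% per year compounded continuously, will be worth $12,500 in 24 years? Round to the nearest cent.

$1,278.55

P = A·e^(−rt) = 12,500·e^(−2.28).
e^(−2.28) ≈ 0.10228420672, so P ≈ 1,278.5526.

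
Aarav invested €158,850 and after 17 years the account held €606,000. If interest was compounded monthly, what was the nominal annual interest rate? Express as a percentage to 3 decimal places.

(1 + r/12)^204 = 606,000/158,850 = 3.81492.
1 + r/12 = 3.81492^(1/204) ≈ 1.006585, so r/12 ≈ 0.00658492.
r ≈ 12·0.00658492 = 7.90190%.

7.902%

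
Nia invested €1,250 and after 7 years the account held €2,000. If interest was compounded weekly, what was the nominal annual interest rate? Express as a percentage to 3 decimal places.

(1 + r/52)^364 = 2,000/1,250 = 1.6.
1 + r/52 = 1.6^(1/364) ≈ 1.001292, so r/52 ≈ 0.00129205.
r ≈ 52·0.00129205 = 6.71867%.

6.719%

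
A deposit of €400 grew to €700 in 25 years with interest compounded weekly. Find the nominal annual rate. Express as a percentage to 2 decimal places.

(1 + r/52)^1300 = 700/400 = 1.75.
1 + r/52 = 1.75^(1/1300) ≈ 1.000431, so r/52 ≈ 0.000430566.
r ≈ 52·0.000430566 = 2.23895%.

2.24%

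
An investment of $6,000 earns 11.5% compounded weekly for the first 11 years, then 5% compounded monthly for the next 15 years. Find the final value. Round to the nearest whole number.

$44,872

Phase 1: 6,000·(1 + 0.115/52)^572 ≈ 21,228.8845.
Phase 2: 21,228.8845·(1 + 0.05/12)^180 ≈ 44,871.5766.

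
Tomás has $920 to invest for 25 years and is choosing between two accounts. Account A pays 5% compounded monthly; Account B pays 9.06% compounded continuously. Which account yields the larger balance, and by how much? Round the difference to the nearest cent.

A: (1 + 0.05/12)^300 ≈ 3.481290452, so 920 × 3.481290452 ≈ 3,202.7872.
B: e^(0.0906·25) = e^2.265 ≈ 9.631124601, so 920 × 9.631124601 ≈ 8,860.6346.
Difference ≈ 5,657.8474 in favor of B.

Account B, by $5,657.85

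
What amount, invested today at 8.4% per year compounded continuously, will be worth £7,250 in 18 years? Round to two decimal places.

P = A·e^(−rt) = 7,250·e^(−1.512).
e^(−1.512) ≈ 0.2204685995, so P ≈ 1,598.3973.

£1,598.40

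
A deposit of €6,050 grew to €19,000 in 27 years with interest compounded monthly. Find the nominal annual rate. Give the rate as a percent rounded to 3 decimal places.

The 324-period growth factor is 19,000/6,050 = 3.1405.
r/12 = 3.1405^(1/324) − 1 ≈ 0.00353828, so r ≈ 12·0.00353828 = 4.24594%.

4.246%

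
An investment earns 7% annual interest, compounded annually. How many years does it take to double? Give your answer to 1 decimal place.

10.2 years

(1 + 0.07)^t = 2.
t = ln 2 / ln(1 + 0.07) ≈ 0.69315/0.0676586 ≈ 10.2448.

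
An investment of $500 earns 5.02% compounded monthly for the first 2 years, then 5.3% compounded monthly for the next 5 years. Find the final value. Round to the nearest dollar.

$720

After 2 years at 5.02%: 500 × 1.10538156 ≈ 552.6908.
Then 5 years at 5.3%: 552.6908 × 1.30267066 ≈ 719.9741.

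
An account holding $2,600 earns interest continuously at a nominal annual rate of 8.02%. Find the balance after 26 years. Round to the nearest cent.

$20,920.12

A = P·e^(rt) = 2,600·e^(0.0802·26) = 2,600·e^2.0852.
e^2.0852 ≈ 8.0462005609, so A ≈ 20,920.1215.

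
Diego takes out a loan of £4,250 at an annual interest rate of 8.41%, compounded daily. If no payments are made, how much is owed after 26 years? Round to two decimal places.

£37,836.23

Periodic rate = 8.41%/365 = 0.000230411; periods = 365·26 = 9490.
A = 4,250·(1 + 0.0841/365)^9490 ≈ 4,250·8.9026423897 ≈ 37,836.2302.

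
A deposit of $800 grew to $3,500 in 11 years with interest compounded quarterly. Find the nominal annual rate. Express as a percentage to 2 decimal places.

The 44-period growth factor is 3,500/800 = 4.375.
r/4 = 4.375^(1/44) − 1 ≈ 0.0341123, so r ≈ 4·0.0341123 = 13.64490%.

13.64%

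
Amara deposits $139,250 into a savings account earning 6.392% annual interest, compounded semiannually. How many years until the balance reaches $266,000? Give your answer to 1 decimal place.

10.3 years

(1 + 0.03196)^(2t) = 266,000/139,250 = 1.9102.
2t·ln(1 + 0.03196) = ln(1.9102); 2t = 0.64723/0.0314599 ≈ 20.5730.
t ≈ 10.2865 years.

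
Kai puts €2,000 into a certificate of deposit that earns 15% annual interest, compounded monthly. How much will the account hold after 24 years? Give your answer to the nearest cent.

Growth factor = (1 + 0.0125)^288 ≈ 35.790616839.
A ≈ 2,000 × 35.790616839 ≈ 71,581.2337.

€71,581.23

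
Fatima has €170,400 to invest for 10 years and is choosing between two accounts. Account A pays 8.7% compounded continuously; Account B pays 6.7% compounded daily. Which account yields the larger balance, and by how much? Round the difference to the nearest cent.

A: e^(0.087·10) = e^0.87 ≈ 2.38691085352, so 170,400 × 2.38691085352 ≈ 406,729.6094.
B: (1 + 0.067/365)^3650 ≈ 1.95411716682, so 170,400 × 1.95411716682 ≈ 332,981.5652.
Difference ≈ 73,748.0442 in favor of A.

Account A, by €73,748.04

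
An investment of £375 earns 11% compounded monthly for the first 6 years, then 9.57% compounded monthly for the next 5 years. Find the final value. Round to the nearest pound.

After 6 years at 11%: 375 × 1.928983847 ≈ 723.3689.
Then 5 years at 9.57%: 723.3689 × 1.610592406 ≈ 1,165.0525.

£1,165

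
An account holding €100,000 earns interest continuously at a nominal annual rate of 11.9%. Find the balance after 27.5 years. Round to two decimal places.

A = P·e^(rt) = 100,000·e^(0.119·27.5) = 100,000·e^3.2725.
e^3.2725 ≈ 26.37719998312, so A ≈ 2,637,719.9983.

€2,637,720.00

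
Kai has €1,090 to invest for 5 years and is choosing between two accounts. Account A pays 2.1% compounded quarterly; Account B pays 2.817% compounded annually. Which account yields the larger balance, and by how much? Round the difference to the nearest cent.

A: (1 + 0.00525)^20 ≈ 1.11040558, so 1,090 × 1.11040558 ≈ 1,210.3421.
B: (1 + 0.02817)^5 ≈ 1.149012198, so 1,090 × 1.149012198 ≈ 1,252.4233.
Difference ≈ 42.0812 in favor of B.

Account B, by €42.08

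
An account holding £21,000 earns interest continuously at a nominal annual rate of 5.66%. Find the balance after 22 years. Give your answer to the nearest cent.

£72,946.22

A = P·e^(rt) = 21,000·e^(0.0566·22) = 21,000·e^1.2452.
e^1.2452 ≈ 3.4736294558, so A ≈ 72,946.2186.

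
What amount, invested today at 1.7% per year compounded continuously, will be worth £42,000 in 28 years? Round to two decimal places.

P = A·e^(−rt) = 42,000·e^(−0.476).
e^(−0.476) ≈ 0.62126348225, so P ≈ 26,093.0663.

£26,093.07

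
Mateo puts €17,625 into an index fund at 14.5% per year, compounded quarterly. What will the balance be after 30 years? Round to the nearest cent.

€1,264,370.49

Growth factor = (1 + 0.03625)^120 ≈ 71.7373330419.
A ≈ 17,625 × 71.7373330419 ≈ 1,264,370.4949.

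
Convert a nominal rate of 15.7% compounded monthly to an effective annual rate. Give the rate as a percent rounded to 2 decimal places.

16.88%

One year is 12 periods at 0.0130833 each: (1 + 0.0130833)^12 ≈ 1.168805.
EAR = 1.168805 − 1 ≈ 16.88050%.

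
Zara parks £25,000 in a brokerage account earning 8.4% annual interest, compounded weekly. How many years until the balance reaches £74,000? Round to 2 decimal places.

12.93 years

(1 + 0.00161538)^(52t) = 74,000/25,000 = 2.96.
52t·ln(1 + 0.00161538) = ln(2.96); 52t = 1.0852/0.00161408 ≈ 672.3263.
t ≈ 12.9294 years.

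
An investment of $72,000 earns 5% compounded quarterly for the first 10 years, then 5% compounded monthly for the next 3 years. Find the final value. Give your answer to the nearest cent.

After 10 years at 5%: 72,000 × 1.64361946349 ≈ 118,340.6014.
Then 3 years at 5%: 118,340.6014 × 1.16147223133 ≈ 137,449.3223.

$137,449.32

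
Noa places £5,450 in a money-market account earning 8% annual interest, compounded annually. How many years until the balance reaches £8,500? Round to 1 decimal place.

5.8 years

We need (1 + 0.08)^t = 1.5596, so t = ln 1.5596 / ln 1.08 ≈ 5.7750.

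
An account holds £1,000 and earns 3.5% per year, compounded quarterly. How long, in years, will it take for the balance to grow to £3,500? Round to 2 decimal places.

35.95 years

We need (1 + 0.00875)^(4t) = 3.5, so 4t = ln 3.5 / ln 1.00875 ≈ 143.7984.
t ≈ 143.7984/4 = 35.9496 years.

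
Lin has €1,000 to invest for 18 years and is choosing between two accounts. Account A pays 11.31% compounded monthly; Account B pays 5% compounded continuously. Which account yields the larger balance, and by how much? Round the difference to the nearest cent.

Account A growth factor: (1 + 0.009425)^216 ≈ 7.585709513; balance ≈ 7,585.7095.
Account B growth factor: e^(0.05·18) = e^0.9 ≈ 2.459603111; balance ≈ 2,459.6031.
Account A is larger by 5,126.1064.

Account A, by €5,126.11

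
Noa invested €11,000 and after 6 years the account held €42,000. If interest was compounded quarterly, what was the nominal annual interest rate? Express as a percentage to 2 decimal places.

22.96%

The 24-period growth factor is 42,000/11,000 = 3.81818.
r/4 = 3.81818^(1/24) − 1 ≈ 0.0574115, so r ≈ 4·0.0574115 = 22.96460%.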